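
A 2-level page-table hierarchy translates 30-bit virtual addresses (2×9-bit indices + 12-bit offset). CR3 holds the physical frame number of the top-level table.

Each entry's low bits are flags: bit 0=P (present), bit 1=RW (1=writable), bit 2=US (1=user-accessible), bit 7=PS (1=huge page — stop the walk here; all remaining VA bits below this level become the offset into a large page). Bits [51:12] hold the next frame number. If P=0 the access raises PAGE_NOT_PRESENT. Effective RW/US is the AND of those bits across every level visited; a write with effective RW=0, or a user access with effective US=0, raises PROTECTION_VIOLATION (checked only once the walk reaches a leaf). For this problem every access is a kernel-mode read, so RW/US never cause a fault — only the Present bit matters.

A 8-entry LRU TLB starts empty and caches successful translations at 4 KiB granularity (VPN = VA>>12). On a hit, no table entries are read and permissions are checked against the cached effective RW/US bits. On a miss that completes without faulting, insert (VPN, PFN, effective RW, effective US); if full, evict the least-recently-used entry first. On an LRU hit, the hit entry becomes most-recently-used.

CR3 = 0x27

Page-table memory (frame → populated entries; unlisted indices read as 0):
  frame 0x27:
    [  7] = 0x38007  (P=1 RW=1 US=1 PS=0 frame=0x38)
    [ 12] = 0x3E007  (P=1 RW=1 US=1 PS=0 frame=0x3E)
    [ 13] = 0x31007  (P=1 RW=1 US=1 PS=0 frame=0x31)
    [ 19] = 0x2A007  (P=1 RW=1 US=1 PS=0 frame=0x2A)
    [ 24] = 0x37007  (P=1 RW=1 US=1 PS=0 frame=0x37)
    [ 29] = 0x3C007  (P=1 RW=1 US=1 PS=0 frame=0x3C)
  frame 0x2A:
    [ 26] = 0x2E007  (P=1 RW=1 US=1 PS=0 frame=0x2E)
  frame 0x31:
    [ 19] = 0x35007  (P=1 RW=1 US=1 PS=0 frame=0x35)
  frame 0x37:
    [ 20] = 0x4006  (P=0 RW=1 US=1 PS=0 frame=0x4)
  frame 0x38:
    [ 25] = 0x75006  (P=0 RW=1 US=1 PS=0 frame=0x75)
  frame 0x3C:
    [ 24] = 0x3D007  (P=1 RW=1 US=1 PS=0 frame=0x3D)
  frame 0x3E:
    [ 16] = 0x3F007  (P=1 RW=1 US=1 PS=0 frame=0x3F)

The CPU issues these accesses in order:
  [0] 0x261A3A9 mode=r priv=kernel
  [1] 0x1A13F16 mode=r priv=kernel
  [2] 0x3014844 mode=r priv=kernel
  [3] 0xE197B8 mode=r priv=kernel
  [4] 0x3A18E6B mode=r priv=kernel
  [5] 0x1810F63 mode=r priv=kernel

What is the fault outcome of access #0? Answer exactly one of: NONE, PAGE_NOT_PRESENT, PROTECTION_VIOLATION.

Per-access translation:
#0 VA=0x261A3A9 (r,kernel):
  [0] read 0x27 idx=19: raw=0x2A007 flags P=1 W=1 U=1 S=0
  [1] read 0x2A idx=26: raw=0x2E007 flags P=1 W=1 U=1 S=0
  ⇒ phys 0x2E3A9  [2 reads]
#1 VA=0x1A13F16 (r,kernel):
  [0] read 0x27 idx=13: raw=0x31007 flags P=1 W=1 U=1 S=0
  [1] read 0x31 idx=19: raw=0x35007 flags P=1 W=1 U=1 S=0
  ⇒ phys 0x35F16  [2 reads]
#2 VA=0x3014844 (r,kernel):
  [0] read 0x27 idx=24: raw=0x37007 flags P=1 W=1 U=1 S=0
  [1] read 0x37 idx=20: raw=0x4006 flags P=0 W=1 U=1 S=0
  ✗ PAGE_NOT_PRESENT  [2 reads]
#3 VA=0xE197B8 (r,kernel):
  [0] read 0x27 idx=7: raw=0x38007 flags P=1 W=1 U=1 S=0
  [1] read 0x38 idx=25: raw=0x75006 flags P=0 W=1 U=1 S=0
  ✗ PAGE_NOT_PRESENT  [2 reads]
#4 VA=0x3A18E6B (r,kernel):
  [0] read 0x27 idx=29: raw=0x3C007 flags P=1 W=1 U=1 S=0
  [1] read 0x3C idx=24: raw=0x3D007 flags P=1 W=1 U=1 S=0
  ⇒ phys 0x3DE6B  [2 reads]
#5 VA=0x1810F63 (r,kernel):
  [0] read 0x27 idx=12: raw=0x3E007 flags P=1 W=1 U=1 S=0
  [1] read 0x3E idx=16: raw=0x3F007 flags P=1 W=1 U=1 S=0
  ⇒ phys 0x3FF63  [2 reads]

Access #0 fault: NONE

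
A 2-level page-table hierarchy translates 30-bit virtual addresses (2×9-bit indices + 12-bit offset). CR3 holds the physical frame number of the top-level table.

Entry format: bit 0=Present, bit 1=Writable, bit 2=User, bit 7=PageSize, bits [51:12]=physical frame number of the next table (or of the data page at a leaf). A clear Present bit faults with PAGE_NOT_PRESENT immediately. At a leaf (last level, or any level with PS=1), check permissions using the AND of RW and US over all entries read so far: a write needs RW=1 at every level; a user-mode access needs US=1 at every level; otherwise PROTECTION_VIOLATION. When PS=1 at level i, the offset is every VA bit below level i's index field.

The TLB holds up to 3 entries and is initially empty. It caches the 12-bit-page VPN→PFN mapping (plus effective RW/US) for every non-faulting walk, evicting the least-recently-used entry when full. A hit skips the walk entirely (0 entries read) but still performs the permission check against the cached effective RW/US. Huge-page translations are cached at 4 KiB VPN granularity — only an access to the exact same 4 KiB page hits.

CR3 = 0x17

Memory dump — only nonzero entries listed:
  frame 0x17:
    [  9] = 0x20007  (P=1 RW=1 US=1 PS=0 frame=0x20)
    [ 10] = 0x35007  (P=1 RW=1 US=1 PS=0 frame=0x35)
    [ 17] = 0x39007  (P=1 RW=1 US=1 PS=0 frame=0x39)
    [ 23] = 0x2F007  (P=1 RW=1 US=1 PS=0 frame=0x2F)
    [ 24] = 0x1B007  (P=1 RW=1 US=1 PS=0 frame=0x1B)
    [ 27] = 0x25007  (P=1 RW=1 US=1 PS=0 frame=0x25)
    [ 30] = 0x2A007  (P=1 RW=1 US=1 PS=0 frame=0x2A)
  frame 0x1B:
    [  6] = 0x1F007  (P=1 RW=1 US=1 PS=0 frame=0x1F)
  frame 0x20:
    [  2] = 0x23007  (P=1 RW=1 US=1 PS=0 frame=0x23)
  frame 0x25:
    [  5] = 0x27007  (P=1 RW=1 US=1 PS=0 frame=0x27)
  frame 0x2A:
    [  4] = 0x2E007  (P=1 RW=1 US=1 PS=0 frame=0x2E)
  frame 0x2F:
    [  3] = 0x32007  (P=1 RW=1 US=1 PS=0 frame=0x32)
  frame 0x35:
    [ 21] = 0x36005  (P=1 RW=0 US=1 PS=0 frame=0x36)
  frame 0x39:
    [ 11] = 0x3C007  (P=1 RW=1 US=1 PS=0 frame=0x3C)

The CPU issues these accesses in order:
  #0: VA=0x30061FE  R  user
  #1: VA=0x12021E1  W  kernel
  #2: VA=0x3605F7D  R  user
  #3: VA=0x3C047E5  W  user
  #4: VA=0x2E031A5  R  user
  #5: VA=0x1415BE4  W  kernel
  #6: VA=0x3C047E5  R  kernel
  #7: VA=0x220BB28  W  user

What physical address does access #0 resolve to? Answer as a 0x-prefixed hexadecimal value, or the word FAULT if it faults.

Per-access translation:
#0 VA=0x30061FE (r,user):
  L0: frame=0x17 idx=24 entry=0x1B007 [P=1 RW=1 US=1 PS=0]
  L1: frame=0x1B idx=6 entry=0x1F007 [P=1 RW=1 US=1 PS=0]
  → PA=0x1F1FE  (2 entries read)
#1 VA=0x12021E1 (w,kernel):
  L0: frame=0x17 idx=9 entry=0x20007 [P=1 RW=1 US=1 PS=0]
  L1: frame=0x20 idx=2 entry=0x23007 [P=1 RW=1 US=1 PS=0]
  → PA=0x231E1  (2 entries read)
#2 VA=0x3605F7D (r,user):
  L0: frame=0x17 idx=27 entry=0x25007 [P=1 RW=1 US=1 PS=0]
  L1: frame=0x25 idx=5 entry=0x27007 [P=1 RW=1 US=1 PS=0]
  → PA=0x27F7D  (2 entries read)
#3 VA=0x3C047E5 (w,user):
  L0: frame=0x17 idx=30 entry=0x2A007 [P=1 RW=1 US=1 PS=0]
  L1: frame=0x2A idx=4 entry=0x2E007 [P=1 RW=1 US=1 PS=0]
  → PA=0x2E7E5  (2 entries read)
#4 VA=0x2E031A5 (r,user):
  L0: frame=0x17 idx=23 entry=0x2F007 [P=1 RW=1 US=1 PS=0]
  L1: frame=0x2F idx=3 entry=0x32007 [P=1 RW=1 US=1 PS=0]
  → PA=0x321A5  (2 entries read)
#5 VA=0x1415BE4 (w,kernel):
  L0: frame=0x17 idx=10 entry=0x35007 [P=1 RW=1 US=1 PS=0]
  L1: frame=0x35 idx=21 entry=0x36005 [P=1 RW=0 US=1 PS=0]
  ⇒ fault: PROTECTION_VIOLATION  — 2 lookups
#6 VA=0x3C047E5 (r,kernel):
  TLB hit vpn=0x3C04 → PA=0x2E7E5
#7 VA=0x220BB28 (w,user):
  L0: frame=0x17 idx=17 entry=0x39007 [P=1 RW=1 US=1 PS=0]
  L1: frame=0x39 idx=11 entry=0x3C007 [P=1 RW=1 US=1 PS=0]
  → PA=0x3CB28  (2 entries read)

Access #0 PA: 0x1F1FE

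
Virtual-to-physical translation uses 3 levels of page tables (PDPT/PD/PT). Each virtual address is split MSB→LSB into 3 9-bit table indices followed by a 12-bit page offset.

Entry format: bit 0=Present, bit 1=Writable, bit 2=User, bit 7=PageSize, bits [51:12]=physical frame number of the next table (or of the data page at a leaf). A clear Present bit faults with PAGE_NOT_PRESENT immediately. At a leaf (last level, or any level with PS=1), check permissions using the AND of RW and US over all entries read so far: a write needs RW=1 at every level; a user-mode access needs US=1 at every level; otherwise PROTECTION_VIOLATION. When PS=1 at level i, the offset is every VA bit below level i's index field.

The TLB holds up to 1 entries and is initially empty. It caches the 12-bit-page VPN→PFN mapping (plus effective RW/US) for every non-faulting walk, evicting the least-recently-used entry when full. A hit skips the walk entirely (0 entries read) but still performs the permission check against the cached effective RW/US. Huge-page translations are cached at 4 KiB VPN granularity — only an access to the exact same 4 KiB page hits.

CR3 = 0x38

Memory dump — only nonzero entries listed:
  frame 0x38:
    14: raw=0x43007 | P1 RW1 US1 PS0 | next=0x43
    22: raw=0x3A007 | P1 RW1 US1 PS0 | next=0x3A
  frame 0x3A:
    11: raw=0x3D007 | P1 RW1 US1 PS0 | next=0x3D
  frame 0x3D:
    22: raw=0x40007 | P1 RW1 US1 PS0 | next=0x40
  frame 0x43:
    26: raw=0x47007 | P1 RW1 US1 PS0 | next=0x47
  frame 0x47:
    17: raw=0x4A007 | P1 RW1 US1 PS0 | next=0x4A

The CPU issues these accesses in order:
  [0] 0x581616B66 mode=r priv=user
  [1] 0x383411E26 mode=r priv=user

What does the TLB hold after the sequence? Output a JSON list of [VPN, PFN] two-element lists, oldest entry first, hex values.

Per-access translation:
#0 VA=0x581616B66 (r,user):
  [0] read 0x38 idx=22: raw=0x3A007 flags P=1 W=1 U=1 S=0
  [1] read 0x3A idx=11: raw=0x3D007 flags P=1 W=1 U=1 S=0
  [2] read 0x3D idx=22: raw=0x40007 flags P=1 W=1 U=1 S=0
  ⇒ phys 0x40B66  [3 reads]
#1 VA=0x383411E26 (r,user):
  [0] read 0x38 idx=14: raw=0x43007 flags P=1 W=1 U=1 S=0
  [1] read 0x43 idx=26: raw=0x47007 flags P=1 W=1 U=1 S=0
  [2] read 0x47 idx=17: raw=0x4A007 flags P=1 W=1 U=1 S=0
  ⇒ phys 0x4AE26  [3 reads]

TLB: [["0x383411", "0x4A"]]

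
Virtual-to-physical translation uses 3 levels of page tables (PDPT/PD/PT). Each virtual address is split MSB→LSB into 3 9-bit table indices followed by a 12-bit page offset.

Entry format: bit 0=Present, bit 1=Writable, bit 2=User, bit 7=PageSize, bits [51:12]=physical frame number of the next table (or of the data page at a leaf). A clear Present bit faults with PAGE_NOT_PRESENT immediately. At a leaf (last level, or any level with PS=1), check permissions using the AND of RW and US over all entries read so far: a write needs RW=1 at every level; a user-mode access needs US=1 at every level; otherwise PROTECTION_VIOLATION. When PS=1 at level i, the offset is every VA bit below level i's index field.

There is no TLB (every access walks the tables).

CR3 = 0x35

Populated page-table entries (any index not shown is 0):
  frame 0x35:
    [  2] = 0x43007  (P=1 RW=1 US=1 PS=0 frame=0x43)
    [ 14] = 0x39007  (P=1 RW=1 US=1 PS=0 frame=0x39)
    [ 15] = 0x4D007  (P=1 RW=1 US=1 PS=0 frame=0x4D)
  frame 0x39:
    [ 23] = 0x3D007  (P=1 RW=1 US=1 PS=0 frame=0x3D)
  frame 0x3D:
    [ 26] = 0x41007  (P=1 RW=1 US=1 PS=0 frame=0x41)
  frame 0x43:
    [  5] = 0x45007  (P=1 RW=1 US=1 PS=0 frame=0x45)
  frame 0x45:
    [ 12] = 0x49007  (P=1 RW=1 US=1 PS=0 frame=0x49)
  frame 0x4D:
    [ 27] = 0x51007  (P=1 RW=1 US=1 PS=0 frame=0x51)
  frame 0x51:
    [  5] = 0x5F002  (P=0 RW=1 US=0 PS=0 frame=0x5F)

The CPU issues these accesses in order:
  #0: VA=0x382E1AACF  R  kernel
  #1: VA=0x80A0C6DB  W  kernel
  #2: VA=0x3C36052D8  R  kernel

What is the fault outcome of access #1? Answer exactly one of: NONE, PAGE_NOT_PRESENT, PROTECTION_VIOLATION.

Per-access translation:
#0 VA=0x382E1AACF (r,kernel):
  lvl0: tbl 0x35, slot 14 ⇒ 0x39007 (P1/RW1/US1/PS0)
  lvl1: tbl 0x39, slot 23 ⇒ 0x3D007 (P1/RW1/US1/PS0)
  lvl2: tbl 0x3D, slot 26 ⇒ 0x41007 (P1/RW1/US1/PS0)
  → PA=0x41ACF  (3 entries read)
#1 VA=0x80A0C6DB (w,kernel):
  lvl0: tbl 0x35, slot 2 ⇒ 0x43007 (P1/RW1/US1/PS0)
  lvl1: tbl 0x43, slot 5 ⇒ 0x45007 (P1/RW1/US1/PS0)
  lvl2: tbl 0x45, slot 12 ⇒ 0x49007 (P1/RW1/US1/PS0)
  → PA=0x496DB  (3 entries read)
#2 VA=0x3C36052D8 (r,kernel):
  lvl0: tbl 0x35, slot 15 ⇒ 0x4D007 (P1/RW1/US1/PS0)
  lvl1: tbl 0x4D, slot 27 ⇒ 0x51007 (P1/RW1/US1/PS0)
  lvl2: tbl 0x51, slot 5 ⇒ 0x5F002 (P0/RW1/US0/PS0)
  ✗ PAGE_NOT_PRESENT  [3 reads]

Access #1 fault: NONE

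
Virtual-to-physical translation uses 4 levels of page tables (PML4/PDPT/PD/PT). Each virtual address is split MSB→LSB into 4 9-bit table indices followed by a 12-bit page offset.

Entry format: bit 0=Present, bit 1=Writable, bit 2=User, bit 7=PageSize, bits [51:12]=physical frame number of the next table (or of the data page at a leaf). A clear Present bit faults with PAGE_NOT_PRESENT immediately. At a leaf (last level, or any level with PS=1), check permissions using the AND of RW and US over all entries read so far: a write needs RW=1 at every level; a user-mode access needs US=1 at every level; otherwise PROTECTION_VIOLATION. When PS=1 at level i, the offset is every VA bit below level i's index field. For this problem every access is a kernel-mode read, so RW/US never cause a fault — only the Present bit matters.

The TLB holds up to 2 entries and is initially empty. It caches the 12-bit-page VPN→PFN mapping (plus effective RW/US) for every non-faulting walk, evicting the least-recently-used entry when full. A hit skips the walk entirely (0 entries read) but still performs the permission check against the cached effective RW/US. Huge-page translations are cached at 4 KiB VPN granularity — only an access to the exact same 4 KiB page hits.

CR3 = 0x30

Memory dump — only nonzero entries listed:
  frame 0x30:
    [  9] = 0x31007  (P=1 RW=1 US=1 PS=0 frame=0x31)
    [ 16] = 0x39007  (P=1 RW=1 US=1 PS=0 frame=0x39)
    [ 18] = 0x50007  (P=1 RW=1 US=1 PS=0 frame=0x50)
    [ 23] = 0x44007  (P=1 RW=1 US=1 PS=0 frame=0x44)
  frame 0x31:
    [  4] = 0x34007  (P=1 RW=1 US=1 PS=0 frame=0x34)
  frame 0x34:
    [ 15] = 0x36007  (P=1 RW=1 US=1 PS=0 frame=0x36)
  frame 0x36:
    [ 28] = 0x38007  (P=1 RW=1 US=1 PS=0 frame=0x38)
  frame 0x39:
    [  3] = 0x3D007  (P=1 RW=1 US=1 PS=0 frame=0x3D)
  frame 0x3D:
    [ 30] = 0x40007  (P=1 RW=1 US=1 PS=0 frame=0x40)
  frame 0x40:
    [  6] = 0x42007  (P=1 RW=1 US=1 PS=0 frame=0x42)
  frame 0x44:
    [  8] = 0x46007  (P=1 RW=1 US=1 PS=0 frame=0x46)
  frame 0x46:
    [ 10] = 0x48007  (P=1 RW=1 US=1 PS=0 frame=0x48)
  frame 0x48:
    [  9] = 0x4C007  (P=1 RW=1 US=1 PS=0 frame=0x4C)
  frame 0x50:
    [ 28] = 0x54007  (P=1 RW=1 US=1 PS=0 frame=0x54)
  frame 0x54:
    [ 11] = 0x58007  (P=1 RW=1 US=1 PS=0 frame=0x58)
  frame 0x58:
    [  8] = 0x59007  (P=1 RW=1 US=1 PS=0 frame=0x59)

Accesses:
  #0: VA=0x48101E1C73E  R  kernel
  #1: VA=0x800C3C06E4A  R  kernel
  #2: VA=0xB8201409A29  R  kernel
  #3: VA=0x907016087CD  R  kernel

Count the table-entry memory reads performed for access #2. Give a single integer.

Walk each access:
#0 VA=0x48101E1C73E (r,kernel):
  [0] read 0x30 idx=9: raw=0x31007 flags P=1 W=1 U=1 S=0
  [1] read 0x31 idx=4: raw=0x34007 flags P=1 W=1 U=1 S=0
  [2] read 0x34 idx=15: raw=0x36007 flags P=1 W=1 U=1 S=0
  [3] read 0x36 idx=28: raw=0x38007 flags P=1 W=1 U=1 S=0
  ✓ 0x3873E  — 4 lookups
#1 VA=0x800C3C06E4A (r,kernel):
  [0] read 0x30 idx=16: raw=0x39007 flags P=1 W=1 U=1 S=0
  [1] read 0x39 idx=3: raw=0x3D007 flags P=1 W=1 U=1 S=0
  [2] read 0x3D idx=30: raw=0x40007 flags P=1 W=1 U=1 S=0
  [3] read 0x40 idx=6: raw=0x42007 flags P=1 W=1 U=1 S=0
  ✓ 0x42E4A  — 4 lookups
#2 VA=0xB8201409A29 (r,kernel):
  [0] read 0x30 idx=23: raw=0x44007 flags P=1 W=1 U=1 S=0
  [1] read 0x44 idx=8: raw=0x46007 flags P=1 W=1 U=1 S=0
  [2] read 0x46 idx=10: raw=0x48007 flags P=1 W=1 U=1 S=0
  [3] read 0x48 idx=9: raw=0x4C007 flags P=1 W=1 U=1 S=0
  ✓ 0x4CA29  — 4 lookups
#3 VA=0x907016087CD (r,kernel):
  [0] read 0x30 idx=18: raw=0x50007 flags P=1 W=1 U=1 S=0
  [1] read 0x50 idx=28: raw=0x54007 flags P=1 W=1 U=1 S=0
  [2] read 0x54 idx=11: raw=0x58007 flags P=1 W=1 U=1 S=0
  [3] read 0x58 idx=8: raw=0x59007 flags P=1 W=1 U=1 S=0
  ✓ 0x597CD  — 4 lookups

Entries read for #2: 4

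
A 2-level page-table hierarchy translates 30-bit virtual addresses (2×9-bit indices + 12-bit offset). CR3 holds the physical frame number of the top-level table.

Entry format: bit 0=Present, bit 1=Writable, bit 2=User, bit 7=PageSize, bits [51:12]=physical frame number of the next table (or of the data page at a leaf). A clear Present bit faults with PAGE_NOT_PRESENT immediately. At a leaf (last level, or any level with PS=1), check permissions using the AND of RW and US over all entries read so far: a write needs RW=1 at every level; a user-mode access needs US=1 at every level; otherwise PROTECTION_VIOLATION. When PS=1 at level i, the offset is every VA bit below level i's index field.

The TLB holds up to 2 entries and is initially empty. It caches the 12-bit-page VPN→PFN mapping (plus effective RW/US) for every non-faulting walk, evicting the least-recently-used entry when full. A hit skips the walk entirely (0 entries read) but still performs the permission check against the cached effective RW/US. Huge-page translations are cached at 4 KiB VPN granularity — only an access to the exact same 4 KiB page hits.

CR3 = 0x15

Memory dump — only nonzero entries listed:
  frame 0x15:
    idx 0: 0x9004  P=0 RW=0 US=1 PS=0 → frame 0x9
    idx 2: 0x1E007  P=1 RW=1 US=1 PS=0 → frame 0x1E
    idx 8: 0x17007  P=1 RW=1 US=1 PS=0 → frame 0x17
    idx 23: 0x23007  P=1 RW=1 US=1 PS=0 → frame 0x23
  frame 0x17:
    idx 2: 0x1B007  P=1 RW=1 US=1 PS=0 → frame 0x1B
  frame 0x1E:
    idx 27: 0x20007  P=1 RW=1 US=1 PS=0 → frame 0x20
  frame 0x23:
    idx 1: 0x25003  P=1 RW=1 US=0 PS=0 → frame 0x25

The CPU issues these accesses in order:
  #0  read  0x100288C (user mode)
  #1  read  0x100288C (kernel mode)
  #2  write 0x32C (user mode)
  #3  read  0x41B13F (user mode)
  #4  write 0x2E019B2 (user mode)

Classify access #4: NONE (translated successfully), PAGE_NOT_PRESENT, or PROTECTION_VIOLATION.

Walk each access:
#0 VA=0x100288C (r,user):
  L0: frame=0x15 idx=8 entry=0x17007 [P=1 RW=1 US=1 PS=0]
  L1: frame=0x17 idx=2 entry=0x1B007 [P=1 RW=1 US=1 PS=0]
  ✓ 0x1B88C  — 2 lookups
#1 VA=0x100288C (r,kernel):
  TLB hit vpn=0x1002 → PA=0x1B88C
#2 VA=0x32C (w,user):
  L0: frame=0x15 idx=0 entry=0x9004 [P=0 RW=0 US=1 PS=0]
  ⇒ fault: PAGE_NOT_PRESENT  — 1 lookups
#3 VA=0x41B13F (r,user):
  L0: frame=0x15 idx=2 entry=0x1E007 [P=1 RW=1 US=1 PS=0]
  L1: frame=0x1E idx=27 entry=0x20007 [P=1 RW=1 US=1 PS=0]
  ✓ 0x2013F  — 2 lookups
#4 VA=0x2E019B2 (w,user):
  L0: frame=0x15 idx=23 entry=0x23007 [P=1 RW=1 US=1 PS=0]
  L1: frame=0x23 idx=1 entry=0x25003 [P=1 RW=1 US=0 PS=0]
  ⇒ fault: PROTECTION_VIOLATION  — 2 lookups

Access #4 fault: PROTECTION_VIOLATION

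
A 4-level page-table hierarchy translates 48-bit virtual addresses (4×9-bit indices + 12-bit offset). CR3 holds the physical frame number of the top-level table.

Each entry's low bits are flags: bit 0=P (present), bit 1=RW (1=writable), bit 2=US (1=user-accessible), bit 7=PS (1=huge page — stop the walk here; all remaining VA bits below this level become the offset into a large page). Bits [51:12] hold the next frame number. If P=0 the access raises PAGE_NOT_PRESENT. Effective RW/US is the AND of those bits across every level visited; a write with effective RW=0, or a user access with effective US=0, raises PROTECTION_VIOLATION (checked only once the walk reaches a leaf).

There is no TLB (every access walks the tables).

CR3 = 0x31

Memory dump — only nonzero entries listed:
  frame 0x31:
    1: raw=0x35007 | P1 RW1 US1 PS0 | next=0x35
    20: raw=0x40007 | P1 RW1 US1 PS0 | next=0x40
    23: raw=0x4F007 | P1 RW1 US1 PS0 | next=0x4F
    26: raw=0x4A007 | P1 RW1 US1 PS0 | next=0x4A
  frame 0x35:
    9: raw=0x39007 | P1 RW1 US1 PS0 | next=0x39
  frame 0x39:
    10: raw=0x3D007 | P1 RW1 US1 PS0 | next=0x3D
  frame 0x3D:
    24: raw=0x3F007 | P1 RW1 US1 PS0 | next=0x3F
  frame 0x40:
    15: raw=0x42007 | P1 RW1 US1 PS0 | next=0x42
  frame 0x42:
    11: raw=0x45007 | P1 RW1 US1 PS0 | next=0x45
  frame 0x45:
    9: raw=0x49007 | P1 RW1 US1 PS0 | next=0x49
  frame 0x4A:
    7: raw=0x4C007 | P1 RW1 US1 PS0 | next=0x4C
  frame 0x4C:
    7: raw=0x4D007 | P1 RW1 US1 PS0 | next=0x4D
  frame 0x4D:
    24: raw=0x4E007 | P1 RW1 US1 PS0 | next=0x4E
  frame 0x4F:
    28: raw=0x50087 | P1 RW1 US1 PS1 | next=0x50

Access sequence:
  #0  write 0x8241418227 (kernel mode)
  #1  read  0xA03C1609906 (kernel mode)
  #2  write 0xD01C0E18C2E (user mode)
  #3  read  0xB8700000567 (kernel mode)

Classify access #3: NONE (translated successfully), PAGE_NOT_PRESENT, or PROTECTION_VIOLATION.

Trace:
#0 VA=0x8241418227 (w,kernel):
  lvl0: tbl 0x31, slot 1 ⇒ 0x35007 (P1/RW1/US1/PS0)
  lvl1: tbl 0x35, slot 9 ⇒ 0x39007 (P1/RW1/US1/PS0)
  lvl2: tbl 0x39, slot 10 ⇒ 0x3D007 (P1/RW1/US1/PS0)
  lvl3: tbl 0x3D, slot 24 ⇒ 0x3F007 (P1/RW1/US1/PS0)
  → PA=0x3F227  (4 entries read)
#1 VA=0xA03C1609906 (r,kernel):
  lvl0: tbl 0x31, slot 20 ⇒ 0x40007 (P1/RW1/US1/PS0)
  lvl1: tbl 0x40, slot 15 ⇒ 0x42007 (P1/RW1/US1/PS0)
  lvl2: tbl 0x42, slot 11 ⇒ 0x45007 (P1/RW1/US1/PS0)
  lvl3: tbl 0x45, slot 9 ⇒ 0x49007 (P1/RW1/US1/PS0)
  → PA=0x49906  (4 entries read)
#2 VA=0xD01C0E18C2E (w,user):
  lvl0: tbl 0x31, slot 26 ⇒ 0x4A007 (P1/RW1/US1/PS0)
  lvl1: tbl 0x4A, slot 7 ⇒ 0x4C007 (P1/RW1/US1/PS0)
  lvl2: tbl 0x4C, slot 7 ⇒ 0x4D007 (P1/RW1/US1/PS0)
  lvl3: tbl 0x4D, slot 24 ⇒ 0x4E007 (P1/RW1/US1/PS0)
  → PA=0x4EC2E  (4 entries read)
#3 VA=0xB8700000567 (r,kernel):
  lvl0: tbl 0x31, slot 23 ⇒ 0x4F007 (P1/RW1/US1/PS0)
  lvl1: tbl 0x4F, slot 28 ⇒ 0x50087 (P1/RW1/US1/PS1)
  → PA=0x50567 (huge @L1)  (2 entries read)

Access #3 fault: NONE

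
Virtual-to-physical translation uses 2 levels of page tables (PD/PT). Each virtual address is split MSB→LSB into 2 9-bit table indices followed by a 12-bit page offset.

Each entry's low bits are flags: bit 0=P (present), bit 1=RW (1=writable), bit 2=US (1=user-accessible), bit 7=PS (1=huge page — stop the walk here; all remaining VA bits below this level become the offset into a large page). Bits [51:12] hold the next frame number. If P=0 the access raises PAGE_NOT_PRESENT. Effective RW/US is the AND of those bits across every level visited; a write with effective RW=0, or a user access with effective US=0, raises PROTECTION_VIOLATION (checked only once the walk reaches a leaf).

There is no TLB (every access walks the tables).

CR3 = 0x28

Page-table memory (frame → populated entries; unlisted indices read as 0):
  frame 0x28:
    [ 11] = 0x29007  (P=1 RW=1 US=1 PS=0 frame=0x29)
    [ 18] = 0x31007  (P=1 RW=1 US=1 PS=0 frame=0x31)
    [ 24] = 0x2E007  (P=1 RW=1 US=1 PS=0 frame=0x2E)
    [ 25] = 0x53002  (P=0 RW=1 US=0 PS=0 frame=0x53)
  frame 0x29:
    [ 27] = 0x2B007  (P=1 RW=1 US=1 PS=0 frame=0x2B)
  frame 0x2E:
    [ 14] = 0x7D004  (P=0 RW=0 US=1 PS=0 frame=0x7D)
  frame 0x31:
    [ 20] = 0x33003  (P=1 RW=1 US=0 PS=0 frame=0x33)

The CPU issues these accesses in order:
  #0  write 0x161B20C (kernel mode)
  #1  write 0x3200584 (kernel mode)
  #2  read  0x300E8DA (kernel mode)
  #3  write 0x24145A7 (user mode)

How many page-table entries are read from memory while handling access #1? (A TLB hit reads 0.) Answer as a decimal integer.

Trace:
#0 VA=0x161B20C (w,kernel):
  L0: frame=0x28 idx=11 entry=0x29007 [P=1 RW=1 US=1 PS=0]
  L1: frame=0x29 idx=27 entry=0x2B007 [P=1 RW=1 US=1 PS=0]
  ✓ 0x2B20C  — 2 lookups
#1 VA=0x3200584 (w,kernel):
  L0: frame=0x28 idx=25 entry=0x53002 [P=0 RW=1 US=0 PS=0]
  ✗ PAGE_NOT_PRESENT  [1 reads]
#2 VA=0x300E8DA (r,kernel):
  L0: frame=0x28 idx=24 entry=0x2E007 [P=1 RW=1 US=1 PS=0]
  L1: frame=0x2E idx=14 entry=0x7D004 [P=0 RW=0 US=1 PS=0]
  ✗ PAGE_NOT_PRESENT  [2 reads]
#3 VA=0x24145A7 (w,user):
  L0: frame=0x28 idx=18 entry=0x31007 [P=1 RW=1 US=1 PS=0]
  L1: frame=0x31 idx=20 entry=0x33003 [P=1 RW=1 US=0 PS=0]
  ✗ PROTECTION_VIOLATION  [2 reads]

Entries read for #1: 1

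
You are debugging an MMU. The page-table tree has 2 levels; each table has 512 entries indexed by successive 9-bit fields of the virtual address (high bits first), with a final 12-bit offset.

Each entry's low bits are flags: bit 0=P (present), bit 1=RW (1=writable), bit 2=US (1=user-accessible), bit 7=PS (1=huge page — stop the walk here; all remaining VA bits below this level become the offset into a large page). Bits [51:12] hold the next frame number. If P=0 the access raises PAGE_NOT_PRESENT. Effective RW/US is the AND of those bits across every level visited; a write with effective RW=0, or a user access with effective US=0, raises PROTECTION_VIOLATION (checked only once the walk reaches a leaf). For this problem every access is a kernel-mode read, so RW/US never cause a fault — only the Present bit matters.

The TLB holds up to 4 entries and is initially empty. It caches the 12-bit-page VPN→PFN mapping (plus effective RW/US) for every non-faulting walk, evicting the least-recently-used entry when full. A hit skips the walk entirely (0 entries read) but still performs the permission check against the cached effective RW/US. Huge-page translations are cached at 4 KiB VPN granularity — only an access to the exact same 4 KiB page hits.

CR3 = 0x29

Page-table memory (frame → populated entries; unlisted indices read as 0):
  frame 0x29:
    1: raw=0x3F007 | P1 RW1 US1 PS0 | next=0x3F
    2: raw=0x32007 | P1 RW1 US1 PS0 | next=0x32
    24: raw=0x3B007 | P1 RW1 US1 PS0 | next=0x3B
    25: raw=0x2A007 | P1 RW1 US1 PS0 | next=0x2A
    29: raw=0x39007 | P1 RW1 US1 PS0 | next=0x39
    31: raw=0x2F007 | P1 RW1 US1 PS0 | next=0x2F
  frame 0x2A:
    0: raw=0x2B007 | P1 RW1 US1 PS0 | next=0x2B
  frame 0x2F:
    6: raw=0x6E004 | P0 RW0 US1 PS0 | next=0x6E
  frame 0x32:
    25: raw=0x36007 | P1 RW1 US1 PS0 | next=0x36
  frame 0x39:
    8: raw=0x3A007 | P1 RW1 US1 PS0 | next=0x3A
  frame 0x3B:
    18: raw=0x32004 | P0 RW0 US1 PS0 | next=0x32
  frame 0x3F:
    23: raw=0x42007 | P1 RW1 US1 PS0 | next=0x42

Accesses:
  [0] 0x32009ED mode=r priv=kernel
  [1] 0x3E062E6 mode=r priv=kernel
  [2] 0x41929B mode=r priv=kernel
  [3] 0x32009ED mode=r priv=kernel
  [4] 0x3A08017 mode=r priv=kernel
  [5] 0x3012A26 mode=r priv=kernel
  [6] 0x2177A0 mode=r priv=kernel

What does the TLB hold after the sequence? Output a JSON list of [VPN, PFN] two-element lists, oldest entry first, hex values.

Trace:
#0 VA=0x32009ED (r,kernel):
  L0: frame=0x29 idx=25 entry=0x2A007 [P=1 RW=1 US=1 PS=0]
  L1: frame=0x2A idx=0 entry=0x2B007 [P=1 RW=1 US=1 PS=0]
  → PA=0x2B9ED  (2 entries read)
#1 VA=0x3E062E6 (r,kernel):
  L0: frame=0x29 idx=31 entry=0x2F007 [P=1 RW=1 US=1 PS=0]
  L1: frame=0x2F idx=6 entry=0x6E004 [P=0 RW=0 US=1 PS=0]
  ⇒ fault: PAGE_NOT_PRESENT  — 2 lookups
#2 VA=0x41929B (r,kernel):
  L0: frame=0x29 idx=2 entry=0x32007 [P=1 RW=1 US=1 PS=0]
  L1: frame=0x32 idx=25 entry=0x36007 [P=1 RW=1 US=1 PS=0]
  → PA=0x3629B  (2 entries read)
#3 VA=0x32009ED (r,kernel):
  TLB hit vpn=0x3200 → PA=0x2B9ED
#4 VA=0x3A08017 (r,kernel):
  L0: frame=0x29 idx=29 entry=0x39007 [P=1 RW=1 US=1 PS=0]
  L1: frame=0x39 idx=8 entry=0x3A007 [P=1 RW=1 US=1 PS=0]
  → PA=0x3A017  (2 entries read)
#5 VA=0x3012A26 (r,kernel):
  L0: frame=0x29 idx=24 entry=0x3B007 [P=1 RW=1 US=1 PS=0]
  L1: frame=0x3B idx=18 entry=0x32004 [P=0 RW=0 US=1 PS=0]
  ⇒ fault: PAGE_NOT_PRESENT  — 2 lookups
#6 VA=0x2177A0 (r,kernel):
  L0: frame=0x29 idx=1 entry=0x3F007 [P=1 RW=1 US=1 PS=0]
  L1: frame=0x3F idx=23 entry=0x42007 [P=1 RW=1 US=1 PS=0]
  → PA=0x427A0  (2 entries read)

TLB: [["0x419", "0x36"], ["0x3200", "0x2B"], ["0x3A08", "0x3A"], ["0x217", "0x42"]]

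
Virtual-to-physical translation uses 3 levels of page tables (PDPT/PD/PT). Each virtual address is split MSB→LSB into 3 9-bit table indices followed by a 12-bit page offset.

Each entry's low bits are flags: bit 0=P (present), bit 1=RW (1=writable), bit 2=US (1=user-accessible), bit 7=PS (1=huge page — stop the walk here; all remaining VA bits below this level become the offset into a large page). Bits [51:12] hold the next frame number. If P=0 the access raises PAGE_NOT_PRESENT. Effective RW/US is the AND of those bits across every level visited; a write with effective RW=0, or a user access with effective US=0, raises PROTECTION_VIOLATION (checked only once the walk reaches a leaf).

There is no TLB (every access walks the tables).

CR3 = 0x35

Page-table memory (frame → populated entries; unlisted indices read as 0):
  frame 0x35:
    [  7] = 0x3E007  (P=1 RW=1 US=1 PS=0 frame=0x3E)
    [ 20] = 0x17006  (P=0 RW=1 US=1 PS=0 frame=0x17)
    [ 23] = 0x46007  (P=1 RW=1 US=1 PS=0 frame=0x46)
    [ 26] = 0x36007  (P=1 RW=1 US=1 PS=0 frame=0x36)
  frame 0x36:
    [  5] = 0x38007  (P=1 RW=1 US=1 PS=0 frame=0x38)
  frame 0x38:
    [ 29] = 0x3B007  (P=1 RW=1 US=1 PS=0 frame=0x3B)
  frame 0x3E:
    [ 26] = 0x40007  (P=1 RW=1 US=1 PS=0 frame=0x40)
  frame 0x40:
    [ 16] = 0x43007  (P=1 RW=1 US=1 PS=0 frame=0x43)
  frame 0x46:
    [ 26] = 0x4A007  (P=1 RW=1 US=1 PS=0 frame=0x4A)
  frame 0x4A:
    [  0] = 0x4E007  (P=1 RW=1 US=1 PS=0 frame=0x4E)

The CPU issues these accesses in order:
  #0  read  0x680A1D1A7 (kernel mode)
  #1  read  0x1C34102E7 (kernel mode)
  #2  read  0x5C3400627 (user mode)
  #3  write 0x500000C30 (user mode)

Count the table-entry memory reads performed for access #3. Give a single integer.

Per-access translation:
#0 VA=0x680A1D1A7 (r,kernel):
  L0 @0x35[26] → 0x36007  P=1,RW=1,US=1,PS=0
  L1 @0x36[5] → 0x38007  P=1,RW=1,US=1,PS=0
  L2 @0x38[29] → 0x3B007  P=1,RW=1,US=1,PS=0
  ✓ 0x3B1A7  — 3 lookups
#1 VA=0x1C34102E7 (r,kernel):
  L0 @0x35[7] → 0x3E007  P=1,RW=1,US=1,PS=0
  L1 @0x3E[26] → 0x40007  P=1,RW=1,US=1,PS=0
  L2 @0x40[16] → 0x43007  P=1,RW=1,US=1,PS=0
  ✓ 0x432E7  — 3 lookups
#2 VA=0x5C3400627 (r,user):
  L0 @0x35[23] → 0x46007  P=1,RW=1,US=1,PS=0
  L1 @0x46[26] → 0x4A007  P=1,RW=1,US=1,PS=0
  L2 @0x4A[0] → 0x4E007  P=1,RW=1,US=1,PS=0
  ✓ 0x4E627  — 3 lookups
#3 VA=0x500000C30 (w,user):
  L0 @0x35[20] → 0x17006  P=0,RW=1,US=1,PS=0
  ✗ PAGE_NOT_PRESENT  [1 reads]

Entries read for #3: 1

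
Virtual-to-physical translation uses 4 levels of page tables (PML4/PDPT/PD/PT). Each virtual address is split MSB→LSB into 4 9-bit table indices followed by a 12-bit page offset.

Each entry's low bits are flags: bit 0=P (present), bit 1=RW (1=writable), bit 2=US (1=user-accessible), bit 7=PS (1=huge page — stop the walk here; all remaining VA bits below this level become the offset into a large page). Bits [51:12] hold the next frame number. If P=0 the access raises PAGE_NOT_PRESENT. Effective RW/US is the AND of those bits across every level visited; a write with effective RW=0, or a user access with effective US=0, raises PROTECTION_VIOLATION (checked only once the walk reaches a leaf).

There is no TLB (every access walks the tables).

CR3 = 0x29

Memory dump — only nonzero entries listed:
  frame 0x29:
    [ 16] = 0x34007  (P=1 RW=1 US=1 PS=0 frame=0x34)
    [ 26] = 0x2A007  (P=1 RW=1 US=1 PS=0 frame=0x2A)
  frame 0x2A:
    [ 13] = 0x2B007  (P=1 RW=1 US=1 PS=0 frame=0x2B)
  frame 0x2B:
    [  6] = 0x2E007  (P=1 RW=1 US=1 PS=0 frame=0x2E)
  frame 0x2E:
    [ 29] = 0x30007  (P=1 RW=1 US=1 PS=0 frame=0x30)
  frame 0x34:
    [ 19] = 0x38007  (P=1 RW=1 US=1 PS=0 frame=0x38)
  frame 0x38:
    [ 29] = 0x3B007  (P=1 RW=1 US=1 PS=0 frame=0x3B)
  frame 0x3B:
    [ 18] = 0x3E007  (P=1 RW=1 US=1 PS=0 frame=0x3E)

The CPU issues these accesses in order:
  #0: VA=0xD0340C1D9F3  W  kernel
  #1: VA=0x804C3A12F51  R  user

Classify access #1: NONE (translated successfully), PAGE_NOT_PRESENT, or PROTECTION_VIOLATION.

Per-access translation:
#0 VA=0xD0340C1D9F3 (w,kernel):
  lvl0: tbl 0x29, slot 26 ⇒ 0x2A007 (P1/RW1/US1/PS0)
  lvl1: tbl 0x2A, slot 13 ⇒ 0x2B007 (P1/RW1/US1/PS0)
  lvl2: tbl 0x2B, slot 6 ⇒ 0x2E007 (P1/RW1/US1/PS0)
  lvl3: tbl 0x2E, slot 29 ⇒ 0x30007 (P1/RW1/US1/PS0)
  → PA=0x309F3  (4 entries read)
#1 VA=0x804C3A12F51 (r,user):
  lvl0: tbl 0x29, slot 16 ⇒ 0x34007 (P1/RW1/US1/PS0)
  lvl1: tbl 0x34, slot 19 ⇒ 0x38007 (P1/RW1/US1/PS0)
  lvl2: tbl 0x38, slot 29 ⇒ 0x3B007 (P1/RW1/US1/PS0)
  lvl3: tbl 0x3B, slot 18 ⇒ 0x3E007 (P1/RW1/US1/PS0)
  → PA=0x3EF51  (4 entries read)

Access #1 fault: NONE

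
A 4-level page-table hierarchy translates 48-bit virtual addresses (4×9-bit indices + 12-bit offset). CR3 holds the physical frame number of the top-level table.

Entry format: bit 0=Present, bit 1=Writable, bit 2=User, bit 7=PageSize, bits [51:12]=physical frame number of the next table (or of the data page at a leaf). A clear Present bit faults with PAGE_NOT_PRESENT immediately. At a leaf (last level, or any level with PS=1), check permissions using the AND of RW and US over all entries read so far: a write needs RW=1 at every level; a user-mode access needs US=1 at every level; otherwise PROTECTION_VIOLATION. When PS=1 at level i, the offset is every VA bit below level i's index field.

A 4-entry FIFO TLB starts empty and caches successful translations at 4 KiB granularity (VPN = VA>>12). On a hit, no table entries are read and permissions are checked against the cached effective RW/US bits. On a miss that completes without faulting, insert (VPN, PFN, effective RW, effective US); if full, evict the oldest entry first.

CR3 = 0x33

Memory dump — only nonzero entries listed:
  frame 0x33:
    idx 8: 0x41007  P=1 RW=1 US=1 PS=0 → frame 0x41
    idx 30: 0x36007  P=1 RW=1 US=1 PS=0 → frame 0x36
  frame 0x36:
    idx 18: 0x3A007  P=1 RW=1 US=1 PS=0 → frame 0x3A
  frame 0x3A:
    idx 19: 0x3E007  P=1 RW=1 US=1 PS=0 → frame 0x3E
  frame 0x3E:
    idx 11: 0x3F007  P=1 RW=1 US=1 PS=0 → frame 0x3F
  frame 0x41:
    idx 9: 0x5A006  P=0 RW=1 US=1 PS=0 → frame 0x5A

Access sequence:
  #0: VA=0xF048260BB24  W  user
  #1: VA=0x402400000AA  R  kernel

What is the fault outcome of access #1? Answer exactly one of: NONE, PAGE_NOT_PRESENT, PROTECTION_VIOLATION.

Walk each access:
#0 VA=0xF048260BB24 (w,user):
  lvl0: tbl 0x33, slot 30 ⇒ 0x36007 (P1/RW1/US1/PS0)
  lvl1: tbl 0x36, slot 18 ⇒ 0x3A007 (P1/RW1/US1/PS0)
  lvl2: tbl 0x3A, slot 19 ⇒ 0x3E007 (P1/RW1/US1/PS0)
  lvl3: tbl 0x3E, slot 11 ⇒ 0x3F007 (P1/RW1/US1/PS0)
  ⇒ phys 0x3FB24  [4 reads]
#1 VA=0x402400000AA (r,kernel):
  lvl0: tbl 0x33, slot 8 ⇒ 0x41007 (P1/RW1/US1/PS0)
  lvl1: tbl 0x41, slot 9 ⇒ 0x5A006 (P0/RW1/US1/PS0)
  ✗ PAGE_NOT_PRESENT  [2 reads]

Access #1 fault: PAGE_NOT_PRESENT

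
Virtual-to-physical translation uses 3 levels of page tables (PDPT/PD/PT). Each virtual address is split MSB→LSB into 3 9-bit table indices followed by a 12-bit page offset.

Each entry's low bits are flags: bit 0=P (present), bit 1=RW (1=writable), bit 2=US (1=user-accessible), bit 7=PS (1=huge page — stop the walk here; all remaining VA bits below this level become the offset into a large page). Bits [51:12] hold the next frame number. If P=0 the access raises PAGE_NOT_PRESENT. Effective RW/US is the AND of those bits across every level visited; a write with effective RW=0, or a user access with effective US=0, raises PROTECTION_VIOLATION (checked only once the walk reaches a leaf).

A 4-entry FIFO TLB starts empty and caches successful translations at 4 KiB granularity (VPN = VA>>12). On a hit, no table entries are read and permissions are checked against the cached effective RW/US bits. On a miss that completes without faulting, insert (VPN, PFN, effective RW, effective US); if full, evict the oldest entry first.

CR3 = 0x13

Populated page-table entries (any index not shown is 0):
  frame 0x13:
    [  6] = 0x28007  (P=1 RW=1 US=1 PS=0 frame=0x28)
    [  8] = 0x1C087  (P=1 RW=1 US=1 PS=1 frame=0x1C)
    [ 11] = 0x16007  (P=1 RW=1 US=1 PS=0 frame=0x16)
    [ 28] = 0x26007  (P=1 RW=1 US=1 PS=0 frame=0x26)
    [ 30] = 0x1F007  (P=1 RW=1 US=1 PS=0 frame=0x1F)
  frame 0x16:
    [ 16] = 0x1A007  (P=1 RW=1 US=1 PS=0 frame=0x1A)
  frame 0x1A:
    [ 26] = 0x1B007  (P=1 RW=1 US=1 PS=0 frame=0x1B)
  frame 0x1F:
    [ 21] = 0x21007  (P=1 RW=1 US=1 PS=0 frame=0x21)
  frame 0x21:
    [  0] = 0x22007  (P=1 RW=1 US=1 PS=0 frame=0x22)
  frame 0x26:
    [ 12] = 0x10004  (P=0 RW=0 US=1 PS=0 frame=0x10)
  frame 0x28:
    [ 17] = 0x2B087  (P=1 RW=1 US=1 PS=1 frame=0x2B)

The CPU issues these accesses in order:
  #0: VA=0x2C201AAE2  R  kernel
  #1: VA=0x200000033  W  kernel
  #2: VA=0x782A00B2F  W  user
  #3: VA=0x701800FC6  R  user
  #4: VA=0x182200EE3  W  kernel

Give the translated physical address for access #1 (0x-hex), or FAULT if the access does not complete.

Walk each access:
#0 VA=0x2C201AAE2 (r,kernel):
  lvl0: tbl 0x13, slot 11 ⇒ 0x16007 (P1/RW1/US1/PS0)
  lvl1: tbl 0x16, slot 16 ⇒ 0x1A007 (P1/RW1/US1/PS0)
  lvl2: tbl 0x1A, slot 26 ⇒ 0x1B007 (P1/RW1/US1/PS0)
  ✓ 0x1BAE2  — 3 lookups
#1 VA=0x200000033 (w,kernel):
  lvl0: tbl 0x13, slot 8 ⇒ 0x1C087 (P1/RW1/US1/PS1)
  ✓ 0x1C033 (huge @L0)  — 1 lookups
#2 VA=0x782A00B2F (w,user):
  lvl0: tbl 0x13, slot 30 ⇒ 0x1F007 (P1/RW1/US1/PS0)
  lvl1: tbl 0x1F, slot 21 ⇒ 0x21007 (P1/RW1/US1/PS0)
  lvl2: tbl 0x21, slot 0 ⇒ 0x22007 (P1/RW1/US1/PS0)
  ✓ 0x22B2F  — 3 lookups
#3 VA=0x701800FC6 (r,user):
  lvl0: tbl 0x13, slot 28 ⇒ 0x26007 (P1/RW1/US1/PS0)
  lvl1: tbl 0x26, slot 12 ⇒ 0x10004 (P0/RW0/US1/PS0)
  → PAGE_NOT_PRESENT  (2 entries read)
#4 VA=0x182200EE3 (w,kernel):
  lvl0: tbl 0x13, slot 6 ⇒ 0x28007 (P1/RW1/US1/PS0)
  lvl1: tbl 0x28, slot 17 ⇒ 0x2B087 (P1/RW1/US1/PS1)
  ✓ 0x2BEE3 (huge @L1)  — 2 lookups

Access #1 PA: 0x1C033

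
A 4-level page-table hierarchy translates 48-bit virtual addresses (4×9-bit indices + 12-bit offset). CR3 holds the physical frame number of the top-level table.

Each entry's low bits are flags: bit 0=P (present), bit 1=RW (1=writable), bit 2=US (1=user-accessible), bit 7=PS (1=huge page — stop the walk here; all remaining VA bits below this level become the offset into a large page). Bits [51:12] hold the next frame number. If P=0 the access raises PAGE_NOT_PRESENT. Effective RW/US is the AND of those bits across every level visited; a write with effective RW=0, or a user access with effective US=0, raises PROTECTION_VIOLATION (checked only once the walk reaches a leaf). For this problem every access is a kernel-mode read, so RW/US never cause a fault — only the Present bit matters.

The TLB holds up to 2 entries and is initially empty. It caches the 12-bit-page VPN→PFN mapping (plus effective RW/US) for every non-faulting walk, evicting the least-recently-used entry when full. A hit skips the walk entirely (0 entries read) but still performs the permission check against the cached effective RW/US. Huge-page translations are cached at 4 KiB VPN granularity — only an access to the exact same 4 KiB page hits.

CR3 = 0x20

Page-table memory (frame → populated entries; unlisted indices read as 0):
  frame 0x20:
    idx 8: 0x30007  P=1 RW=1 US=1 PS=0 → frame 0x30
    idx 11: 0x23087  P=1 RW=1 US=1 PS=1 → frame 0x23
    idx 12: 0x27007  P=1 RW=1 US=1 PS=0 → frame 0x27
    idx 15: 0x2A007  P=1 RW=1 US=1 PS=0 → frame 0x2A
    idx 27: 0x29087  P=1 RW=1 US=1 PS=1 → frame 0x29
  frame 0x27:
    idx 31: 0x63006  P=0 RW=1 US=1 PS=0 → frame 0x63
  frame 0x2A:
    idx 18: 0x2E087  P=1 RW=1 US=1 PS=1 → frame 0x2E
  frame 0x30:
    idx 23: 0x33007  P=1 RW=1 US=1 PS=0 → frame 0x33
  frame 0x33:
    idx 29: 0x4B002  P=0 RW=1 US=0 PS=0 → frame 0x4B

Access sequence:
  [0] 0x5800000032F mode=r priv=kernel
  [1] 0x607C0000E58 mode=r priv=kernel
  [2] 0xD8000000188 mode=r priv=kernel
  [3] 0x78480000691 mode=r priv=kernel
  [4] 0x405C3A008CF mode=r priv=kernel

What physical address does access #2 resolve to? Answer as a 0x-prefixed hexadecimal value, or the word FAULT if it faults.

Per-access translation:
#0 VA=0x5800000032F (r,kernel):
  L0: frame=0x20 idx=11 entry=0x23087 [P=1 RW=1 US=1 PS=1]
  ✓ 0x2332F (huge @L0)  — 1 lookups
#1 VA=0x607C0000E58 (r,kernel):
  L0: frame=0x20 idx=12 entry=0x27007 [P=1 RW=1 US=1 PS=0]
  L1: frame=0x27 idx=31 entry=0x63006 [P=0 RW=1 US=1 PS=0]
  ⇒ fault: PAGE_NOT_PRESENT  — 2 lookups
#2 VA=0xD8000000188 (r,kernel):
  L0: frame=0x20 idx=27 entry=0x29087 [P=1 RW=1 US=1 PS=1]
  ✓ 0x29188 (huge @L0)  — 1 lookups
#3 VA=0x78480000691 (r,kernel):
  L0: frame=0x20 idx=15 entry=0x2A007 [P=1 RW=1 US=1 PS=0]
  L1: frame=0x2A idx=18 entry=0x2E087 [P=1 RW=1 US=1 PS=1]
  ✓ 0x2E691 (huge @L1)  — 2 lookups
#4 VA=0x405C3A008CF (r,kernel):
  L0: frame=0x20 idx=8 entry=0x30007 [P=1 RW=1 US=1 PS=0]
  L1: frame=0x30 idx=23 entry=0x33007 [P=1 RW=1 US=1 PS=0]
  L2: frame=0x33 idx=29 entry=0x4B002 [P=0 RW=1 US=0 PS=0]
  ⇒ fault: PAGE_NOT_PRESENT  — 3 lookups

Access #2 PA: 0x29188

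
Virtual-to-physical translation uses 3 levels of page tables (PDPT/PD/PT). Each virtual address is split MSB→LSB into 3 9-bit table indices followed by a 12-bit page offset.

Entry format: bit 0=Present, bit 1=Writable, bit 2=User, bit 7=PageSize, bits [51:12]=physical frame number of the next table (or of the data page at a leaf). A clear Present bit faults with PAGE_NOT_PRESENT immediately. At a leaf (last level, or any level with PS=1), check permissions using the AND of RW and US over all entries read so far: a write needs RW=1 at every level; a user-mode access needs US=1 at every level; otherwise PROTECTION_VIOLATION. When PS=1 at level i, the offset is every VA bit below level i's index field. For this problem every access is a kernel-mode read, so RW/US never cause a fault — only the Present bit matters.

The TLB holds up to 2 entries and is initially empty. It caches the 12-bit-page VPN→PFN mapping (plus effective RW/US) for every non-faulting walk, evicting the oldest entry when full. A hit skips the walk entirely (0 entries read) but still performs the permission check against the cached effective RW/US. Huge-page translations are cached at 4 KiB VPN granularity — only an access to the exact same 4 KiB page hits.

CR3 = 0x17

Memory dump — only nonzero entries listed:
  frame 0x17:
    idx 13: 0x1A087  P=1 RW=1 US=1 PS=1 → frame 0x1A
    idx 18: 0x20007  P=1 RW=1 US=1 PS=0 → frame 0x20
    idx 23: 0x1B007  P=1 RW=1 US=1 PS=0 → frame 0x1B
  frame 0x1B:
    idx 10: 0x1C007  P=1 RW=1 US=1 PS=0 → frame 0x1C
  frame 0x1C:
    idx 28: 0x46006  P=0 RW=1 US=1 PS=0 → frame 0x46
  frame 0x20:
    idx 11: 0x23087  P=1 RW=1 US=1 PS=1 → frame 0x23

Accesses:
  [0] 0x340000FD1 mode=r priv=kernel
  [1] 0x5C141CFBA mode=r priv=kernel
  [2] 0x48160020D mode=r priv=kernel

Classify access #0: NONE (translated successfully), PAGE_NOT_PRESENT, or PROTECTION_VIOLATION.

Trace:
#0 VA=0x340000FD1 (r,kernel):
  [0] read 0x17 idx=13: raw=0x1A087 flags P=1 W=1 U=1 S=1
  ⇒ phys 0x1AFD1 (huge @L0)  [1 reads]
#1 VA=0x5C141CFBA (r,kernel):
  [0] read 0x17 idx=23: raw=0x1B007 flags P=1 W=1 U=1 S=0
  [1] read 0x1B idx=10: raw=0x1C007 flags P=1 W=1 U=1 S=0
  [2] read 0x1C idx=28: raw=0x46006 flags P=0 W=1 U=1 S=0
  → PAGE_NOT_PRESENT  (3 entries read)
#2 VA=0x48160020D (r,kernel):
  [0] read 0x17 idx=18: raw=0x20007 flags P=1 W=1 U=1 S=0
  [1] read 0x20 idx=11: raw=0x23087 flags P=1 W=1 U=1 S=1
  ⇒ phys 0x2320D (huge @L1)  [2 reads]

Access #0 fault: NONE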